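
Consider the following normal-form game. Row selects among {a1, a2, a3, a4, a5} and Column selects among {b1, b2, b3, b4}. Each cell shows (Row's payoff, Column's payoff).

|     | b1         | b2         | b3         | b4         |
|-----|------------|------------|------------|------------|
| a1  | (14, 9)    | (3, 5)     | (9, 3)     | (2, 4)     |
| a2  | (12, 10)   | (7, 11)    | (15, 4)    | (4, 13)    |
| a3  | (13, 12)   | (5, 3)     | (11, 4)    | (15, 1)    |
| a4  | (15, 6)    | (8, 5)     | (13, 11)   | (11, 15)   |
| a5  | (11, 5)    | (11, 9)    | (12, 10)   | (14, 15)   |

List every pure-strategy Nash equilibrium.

No pure-strategy Nash equilibrium

Check mutual best responses: a cell is a NE iff neither player can gain by unilaterally deviating.
Row's best responses — vs b1: a4 (payoff 15); vs b2: a5 (payoff 11); vs b3: a2 (payoff 15); vs b4: a3 (payoff 15).
Column's best responses — vs a1: b1 (payoff 9); vs a2: b4 (payoff 13); vs a3: b1 (payoff 12); vs a4: b4 (payoff 15); vs a5: b4 (payoff 15).
No cell has both players best-responding. For instance, Row's best reply to b4 is a3, but against a3 Column prefers b1 over b4.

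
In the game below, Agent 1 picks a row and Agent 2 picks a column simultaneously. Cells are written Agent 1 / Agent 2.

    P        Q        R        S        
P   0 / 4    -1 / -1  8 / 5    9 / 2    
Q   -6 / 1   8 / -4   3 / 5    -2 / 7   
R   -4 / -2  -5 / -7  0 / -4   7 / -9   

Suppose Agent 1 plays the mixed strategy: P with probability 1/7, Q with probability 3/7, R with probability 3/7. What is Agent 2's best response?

R

Compute Agent 2's expected payoff from each pure strategy against the given mix.
P: (1/7)·4 + (3/7)·1 + (3/7)·(-2) = 1/7
Q: (1/7)·(-1) + (3/7)·(-4) + (3/7)·(-7) = -34/7
R: (1/7)·5 + (3/7)·5 + (3/7)·(-4) = 8/7
S: (1/7)·2 + (3/7)·7 + (3/7)·(-9) = -4/7
Highest expected payoff is 8/7, from R.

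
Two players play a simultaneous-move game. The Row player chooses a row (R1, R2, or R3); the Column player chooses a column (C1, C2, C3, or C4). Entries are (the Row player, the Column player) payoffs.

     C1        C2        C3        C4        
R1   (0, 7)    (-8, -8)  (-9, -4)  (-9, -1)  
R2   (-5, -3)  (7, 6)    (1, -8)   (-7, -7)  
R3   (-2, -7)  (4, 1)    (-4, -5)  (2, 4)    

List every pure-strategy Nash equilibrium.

(R1, C1), (R2, C2), and (R3, C4)

Find each player's best response to every opponent strategy; NE are the intersections.
The Row player's best responses — vs C1: R1 (payoff 0); vs C2: R2 (payoff 7); vs C3: R2 (payoff 1); vs C4: R3 (payoff 2).
The Column player's best responses — vs R1: C1 (payoff 7); vs R2: C2 (payoff 6); vs R3: C4 (payoff 4).
Mutual best responses occur at (R1, C1), (R2, C2), and (R3, C4); at each, neither player gains by switching.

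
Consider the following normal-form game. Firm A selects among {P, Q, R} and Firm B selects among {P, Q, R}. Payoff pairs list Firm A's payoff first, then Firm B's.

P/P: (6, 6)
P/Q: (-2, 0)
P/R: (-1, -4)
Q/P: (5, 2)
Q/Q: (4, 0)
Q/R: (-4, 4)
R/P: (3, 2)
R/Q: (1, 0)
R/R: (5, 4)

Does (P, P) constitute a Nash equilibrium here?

Yes

Holding Firm B at P: Firm A gets 6 from P, versus 5 from Q, 3 from R. No profitable deviation for Firm A.
Holding Firm A at P: Firm B gets 6 from P, versus 0 from Q, -4 from R. No profitable deviation for Firm B either.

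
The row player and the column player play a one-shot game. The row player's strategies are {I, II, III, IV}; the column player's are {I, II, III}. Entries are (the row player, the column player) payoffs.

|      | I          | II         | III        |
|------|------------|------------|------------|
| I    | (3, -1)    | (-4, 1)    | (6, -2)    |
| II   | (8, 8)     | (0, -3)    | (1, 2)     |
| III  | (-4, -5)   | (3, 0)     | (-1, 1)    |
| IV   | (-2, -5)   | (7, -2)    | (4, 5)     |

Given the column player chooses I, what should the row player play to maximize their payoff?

With the column player fixed at I, the row player's payoffs are: I → 3, II → 8, III → -4, IV → -2.
The maximum is 8, achieved by II.

II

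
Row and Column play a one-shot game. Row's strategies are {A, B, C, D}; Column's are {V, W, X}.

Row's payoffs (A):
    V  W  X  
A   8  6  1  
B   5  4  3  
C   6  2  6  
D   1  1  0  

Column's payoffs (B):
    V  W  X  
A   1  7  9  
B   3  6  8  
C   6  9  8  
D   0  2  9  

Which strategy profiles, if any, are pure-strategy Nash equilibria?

Check mutual best responses: a cell is a NE iff neither player can gain by unilaterally deviating.
Row's best responses — vs V: A (payoff 8); vs W: A (payoff 6); vs X: C (payoff 6).
Column's best responses — vs A: X (payoff 9); vs B: X (payoff 8); vs C: W (payoff 9); vs D: X (payoff 9).
No cell has both players best-responding. For instance, Row's best reply to X is C, but against C Column prefers W over X.

No pure-strategy Nash equilibrium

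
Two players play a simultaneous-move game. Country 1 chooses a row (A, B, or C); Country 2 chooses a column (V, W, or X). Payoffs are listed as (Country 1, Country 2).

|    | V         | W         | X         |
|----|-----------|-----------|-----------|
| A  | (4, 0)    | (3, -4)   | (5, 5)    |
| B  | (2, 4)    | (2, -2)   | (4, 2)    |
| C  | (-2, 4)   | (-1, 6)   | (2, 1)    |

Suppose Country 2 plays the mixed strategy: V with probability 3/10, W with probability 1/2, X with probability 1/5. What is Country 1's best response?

A

Compute Country 1's expected payoff from each pure strategy against the given mix.
A: (3/10)·4 + (1/2)·3 + (1/5)·5 = 37/10
B: (3/10)·2 + (1/2)·2 + (1/5)·4 = 12/5
C: (3/10)·(-2) + (1/2)·(-1) + (1/5)·2 = -7/10
Highest expected payoff is 37/10, from A.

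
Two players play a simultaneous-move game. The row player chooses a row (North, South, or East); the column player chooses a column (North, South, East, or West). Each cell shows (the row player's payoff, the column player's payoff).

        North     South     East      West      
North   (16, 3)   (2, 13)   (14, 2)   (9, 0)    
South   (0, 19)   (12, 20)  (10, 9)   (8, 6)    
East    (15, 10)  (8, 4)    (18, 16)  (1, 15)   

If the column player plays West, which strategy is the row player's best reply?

With the column player fixed at West, the row player's payoffs are: North → 9, South → 8, East → 1.
The maximum is 9, achieved by North.

North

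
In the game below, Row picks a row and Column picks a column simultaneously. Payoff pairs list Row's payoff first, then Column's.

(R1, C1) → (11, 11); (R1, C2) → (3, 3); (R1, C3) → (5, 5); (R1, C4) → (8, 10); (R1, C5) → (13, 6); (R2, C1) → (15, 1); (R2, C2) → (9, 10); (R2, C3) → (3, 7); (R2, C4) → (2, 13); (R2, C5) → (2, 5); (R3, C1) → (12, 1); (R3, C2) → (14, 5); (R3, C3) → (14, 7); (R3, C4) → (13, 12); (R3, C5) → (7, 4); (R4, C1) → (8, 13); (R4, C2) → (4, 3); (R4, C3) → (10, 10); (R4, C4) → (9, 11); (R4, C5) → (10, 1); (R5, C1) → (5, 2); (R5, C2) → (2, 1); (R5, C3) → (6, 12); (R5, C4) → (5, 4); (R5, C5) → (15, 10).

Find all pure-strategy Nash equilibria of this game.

A profile is a Nash equilibrium when each player is best-responding to the other.
Row's best responses — vs C1: R2 (payoff 15); vs C2: R3 (payoff 14); vs C3: R3 (payoff 14); vs C4: R3 (payoff 13); vs C5: R5 (payoff 15).
Column's best responses — vs R1: C1 (payoff 11); vs R2: C4 (payoff 13); vs R3: C4 (payoff 12); vs R4: C1 (payoff 13); vs R5: C3 (payoff 12).
The only mutual best response is (R3, C4); neither player gains by switching there.

(R3, C4)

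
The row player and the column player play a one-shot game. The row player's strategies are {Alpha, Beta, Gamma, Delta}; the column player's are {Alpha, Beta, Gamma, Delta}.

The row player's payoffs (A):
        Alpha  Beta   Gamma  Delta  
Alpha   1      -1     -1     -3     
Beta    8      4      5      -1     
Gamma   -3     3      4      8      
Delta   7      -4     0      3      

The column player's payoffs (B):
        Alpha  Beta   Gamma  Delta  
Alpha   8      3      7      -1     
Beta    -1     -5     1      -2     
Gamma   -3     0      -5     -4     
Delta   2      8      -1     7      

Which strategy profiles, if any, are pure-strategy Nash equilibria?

(Beta, Gamma)

A profile is a Nash equilibrium when each player is best-responding to the other.
The row player's best responses — vs Alpha: Beta (payoff 8); vs Beta: Beta (payoff 4); vs Gamma: Beta (payoff 5); vs Delta: Gamma (payoff 8).
The column player's best responses — vs Alpha: Alpha (payoff 8); vs Beta: Gamma (payoff 1); vs Gamma: Beta (payoff 0); vs Delta: Beta (payoff 8).
The only mutual best response is (Beta, Gamma); neither player gains by switching there.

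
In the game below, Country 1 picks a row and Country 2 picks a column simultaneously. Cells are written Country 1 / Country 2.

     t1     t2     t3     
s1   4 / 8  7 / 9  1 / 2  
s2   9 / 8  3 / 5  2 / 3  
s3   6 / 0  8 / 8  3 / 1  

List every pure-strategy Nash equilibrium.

Find each player's best response to every opponent strategy; NE are the intersections.
Country 1's best responses — vs t1: s2 (payoff 9); vs t2: s3 (payoff 8); vs t3: s3 (payoff 3).
Country 2's best responses — vs s1: t2 (payoff 9); vs s2: t1 (payoff 8); vs s3: t2 (payoff 8).
Mutual best responses occur at (s2, t1) and (s3, t2); at each, neither player gains by switching.

(s2, t1) and (s3, t2)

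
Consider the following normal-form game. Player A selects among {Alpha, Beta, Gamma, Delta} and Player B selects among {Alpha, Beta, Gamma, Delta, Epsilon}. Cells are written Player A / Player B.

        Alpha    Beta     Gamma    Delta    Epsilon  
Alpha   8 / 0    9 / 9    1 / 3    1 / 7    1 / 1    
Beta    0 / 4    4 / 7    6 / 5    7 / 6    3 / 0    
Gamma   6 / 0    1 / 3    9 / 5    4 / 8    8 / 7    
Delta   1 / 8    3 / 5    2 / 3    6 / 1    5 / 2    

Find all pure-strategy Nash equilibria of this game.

A profile is a Nash equilibrium when each player is best-responding to the other.
Player A's best responses — vs Alpha: Alpha (payoff 8); vs Beta: Alpha (payoff 9); vs Gamma: Gamma (payoff 9); vs Delta: Beta (payoff 7); vs Epsilon: Gamma (payoff 8).
Player B's best responses — vs Alpha: Beta (payoff 9); vs Beta: Beta (payoff 7); vs Gamma: Delta (payoff 8); vs Delta: Alpha (payoff 8).
The only mutual best response is (Alpha, Beta); neither player gains by switching there.

(Alpha, Beta)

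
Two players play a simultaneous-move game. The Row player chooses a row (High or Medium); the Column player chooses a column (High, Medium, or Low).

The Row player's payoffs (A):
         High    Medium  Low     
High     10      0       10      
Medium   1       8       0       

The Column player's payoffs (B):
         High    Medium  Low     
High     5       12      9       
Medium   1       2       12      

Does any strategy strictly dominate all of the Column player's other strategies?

No strictly dominant strategy

Check whether one of the Column player's strategies beats all alternatives regardless of what the opponent does.
High is not dominant: against High, Medium gives 12 > 5.
Medium is not dominant: against Medium, Low gives 12 > 2.
Low is not dominant: against High, Medium gives 12 > 9.
No single strategy is best against every opponent action.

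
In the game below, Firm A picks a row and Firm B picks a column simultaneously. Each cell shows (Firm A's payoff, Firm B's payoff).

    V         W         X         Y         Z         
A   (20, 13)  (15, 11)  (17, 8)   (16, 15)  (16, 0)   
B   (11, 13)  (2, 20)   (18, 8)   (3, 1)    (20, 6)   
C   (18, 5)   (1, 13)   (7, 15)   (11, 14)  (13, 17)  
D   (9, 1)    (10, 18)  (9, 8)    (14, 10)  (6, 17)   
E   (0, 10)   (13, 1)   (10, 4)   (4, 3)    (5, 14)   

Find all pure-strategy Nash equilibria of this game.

A profile is a Nash equilibrium when each player is best-responding to the other.
Firm A's best responses — vs V: A (payoff 20); vs W: A (payoff 15); vs X: B (payoff 18); vs Y: A (payoff 16); vs Z: B (payoff 20).
Firm B's best responses — vs A: Y (payoff 15); vs B: W (payoff 20); vs C: Z (payoff 17); vs D: W (payoff 18); vs E: Z (payoff 14).
The only mutual best response is (A, Y); neither player gains by switching there.

(A, Y)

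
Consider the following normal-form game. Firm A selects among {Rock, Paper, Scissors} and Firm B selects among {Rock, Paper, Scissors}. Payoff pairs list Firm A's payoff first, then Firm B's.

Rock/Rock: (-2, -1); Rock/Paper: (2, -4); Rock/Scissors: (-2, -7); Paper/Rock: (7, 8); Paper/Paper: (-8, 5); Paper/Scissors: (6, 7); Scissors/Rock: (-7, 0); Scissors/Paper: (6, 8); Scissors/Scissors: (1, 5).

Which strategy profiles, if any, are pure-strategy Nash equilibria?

(Paper, Rock) and (Scissors, Paper)

Check mutual best responses: a cell is a NE iff neither player can gain by unilaterally deviating.
Firm A's best responses — vs Rock: Paper (payoff 7); vs Paper: Scissors (payoff 6); vs Scissors: Paper (payoff 6).
Firm B's best responses — vs Rock: Rock (payoff -1); vs Paper: Rock (payoff 8); vs Scissors: Paper (payoff 8).
Mutual best responses occur at (Paper, Rock) and (Scissors, Paper); at each, neither player gains by switching.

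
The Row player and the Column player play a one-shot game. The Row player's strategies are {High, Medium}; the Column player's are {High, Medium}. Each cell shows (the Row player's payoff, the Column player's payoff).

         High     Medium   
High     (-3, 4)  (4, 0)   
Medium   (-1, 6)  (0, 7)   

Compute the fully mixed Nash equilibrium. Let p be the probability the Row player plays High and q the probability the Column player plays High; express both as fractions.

p = 1/5, q = 2/3

In a mixed NE each player is indifferent between their pure strategies, so the opponent's mix sets the indifference.
The Column player indifferent between High and Medium: p·4 + (1−p)·6 = p·0 + (1−p)·7 ⟹ 6 + (-2)p = 7 + (-7)p ⟹ p = 1/5.
The Row player indifferent between High and Medium: q·(-3) + (1−q)·4 = q·(-1) + (1−q)·0 ⟹ 4 + (-7)q = 0 + (-1)q ⟹ q = 2/3.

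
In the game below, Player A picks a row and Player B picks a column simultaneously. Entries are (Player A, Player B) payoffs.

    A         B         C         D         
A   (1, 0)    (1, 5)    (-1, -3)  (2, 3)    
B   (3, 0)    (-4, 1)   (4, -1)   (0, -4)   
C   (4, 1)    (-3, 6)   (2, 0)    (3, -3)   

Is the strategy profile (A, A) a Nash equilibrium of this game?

Holding Player B at A: Player A gets 1 from A but could get 4 by switching to C. Player A has a profitable deviation.

No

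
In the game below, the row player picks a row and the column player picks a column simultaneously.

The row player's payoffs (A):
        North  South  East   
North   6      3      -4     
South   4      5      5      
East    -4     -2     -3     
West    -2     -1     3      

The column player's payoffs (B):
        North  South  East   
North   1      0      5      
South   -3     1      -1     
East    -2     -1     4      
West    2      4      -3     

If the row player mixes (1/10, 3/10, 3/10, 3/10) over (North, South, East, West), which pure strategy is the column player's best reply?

South

The column player's best reply maximizes expected payoff against the mix.
North: (1/10)·1 + (3/10)·(-3) + (3/10)·(-2) + (3/10)·2 = -4/5
South: (1/10)·0 + (3/10)·1 + (3/10)·(-1) + (3/10)·4 = 6/5
East: (1/10)·5 + (3/10)·(-1) + (3/10)·4 + (3/10)·(-3) = 1/2
Highest expected payoff is 6/5, from South.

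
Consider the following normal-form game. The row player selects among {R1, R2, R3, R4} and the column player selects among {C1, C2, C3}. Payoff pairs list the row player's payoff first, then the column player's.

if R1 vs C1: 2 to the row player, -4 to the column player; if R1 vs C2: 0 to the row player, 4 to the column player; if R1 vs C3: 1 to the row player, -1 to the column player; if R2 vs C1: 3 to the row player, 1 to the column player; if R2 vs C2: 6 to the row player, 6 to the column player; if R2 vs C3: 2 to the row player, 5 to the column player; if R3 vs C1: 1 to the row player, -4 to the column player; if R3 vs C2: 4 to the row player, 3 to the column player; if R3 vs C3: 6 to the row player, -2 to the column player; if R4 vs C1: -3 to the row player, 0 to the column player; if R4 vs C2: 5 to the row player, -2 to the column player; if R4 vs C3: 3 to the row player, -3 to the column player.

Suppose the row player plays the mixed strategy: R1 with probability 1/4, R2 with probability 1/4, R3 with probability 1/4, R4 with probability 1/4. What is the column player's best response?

C2

The column player's best reply maximizes expected payoff against the mix.
C1: (1/4)·(-4) + (1/4)·1 + (1/4)·(-4) + (1/4)·0 = -7/4
C2: (1/4)·4 + (1/4)·6 + (1/4)·3 + (1/4)·(-2) = 11/4
C3: (1/4)·(-1) + (1/4)·5 + (1/4)·(-2) + (1/4)·(-3) = -1/4
Highest expected payoff is 11/4, from C2.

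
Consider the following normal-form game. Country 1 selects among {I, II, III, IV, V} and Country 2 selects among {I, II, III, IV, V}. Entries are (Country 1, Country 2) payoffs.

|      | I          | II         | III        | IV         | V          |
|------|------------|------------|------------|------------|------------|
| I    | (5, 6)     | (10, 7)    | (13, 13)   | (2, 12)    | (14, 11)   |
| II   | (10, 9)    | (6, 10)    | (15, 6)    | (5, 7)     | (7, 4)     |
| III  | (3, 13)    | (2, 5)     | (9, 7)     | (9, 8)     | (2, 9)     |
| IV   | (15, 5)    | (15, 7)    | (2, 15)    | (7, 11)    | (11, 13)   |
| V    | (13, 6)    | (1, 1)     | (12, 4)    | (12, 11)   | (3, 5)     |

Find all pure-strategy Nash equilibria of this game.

(V, IV)

Find each player's best response to every opponent strategy; NE are the intersections.
Country 1's best responses — vs I: IV (payoff 15); vs II: IV (payoff 15); vs III: II (payoff 15); vs IV: V (payoff 12); vs V: I (payoff 14).
Country 2's best responses — vs I: III (payoff 13); vs II: II (payoff 10); vs III: I (payoff 13); vs IV: III (payoff 15); vs V: IV (payoff 11).
The only mutual best response is (V, IV); neither player gains by switching there.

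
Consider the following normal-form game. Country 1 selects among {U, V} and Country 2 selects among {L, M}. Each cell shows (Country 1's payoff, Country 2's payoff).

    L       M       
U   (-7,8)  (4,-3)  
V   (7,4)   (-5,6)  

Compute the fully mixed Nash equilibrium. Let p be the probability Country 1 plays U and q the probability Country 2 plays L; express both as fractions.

Each player's mixing probability is pinned down by making the *other* player indifferent.
Country 2 indifferent between L and M: p·8 + (1−p)·4 = p·(-3) + (1−p)·6 ⟹ 4 + 4p = 6 + (-9)p ⟹ p = 2/13.
Country 1 indifferent between U and V: q·(-7) + (1−q)·4 = q·7 + (1−q)·(-5) ⟹ 4 + (-11)q = (-5) + 12q ⟹ q = 9/23.

p = 2/13, q = 9/23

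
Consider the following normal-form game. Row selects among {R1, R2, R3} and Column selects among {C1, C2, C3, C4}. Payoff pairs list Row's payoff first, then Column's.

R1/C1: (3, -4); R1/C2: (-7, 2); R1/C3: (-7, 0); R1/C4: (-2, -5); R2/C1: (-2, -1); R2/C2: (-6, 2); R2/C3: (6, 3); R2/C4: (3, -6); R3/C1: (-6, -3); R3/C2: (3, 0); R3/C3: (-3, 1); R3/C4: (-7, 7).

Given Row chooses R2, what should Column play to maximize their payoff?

C3

With Row fixed at R2, Column's payoffs are: C1 → -1, C2 → 2, C3 → 3, C4 → -6.
The maximum is 3, achieved by C3.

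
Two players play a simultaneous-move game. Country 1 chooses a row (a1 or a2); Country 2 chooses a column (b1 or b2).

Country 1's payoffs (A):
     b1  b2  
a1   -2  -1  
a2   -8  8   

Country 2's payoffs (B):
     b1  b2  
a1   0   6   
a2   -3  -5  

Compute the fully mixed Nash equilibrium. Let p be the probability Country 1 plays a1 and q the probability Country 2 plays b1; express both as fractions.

p = 1/4, q = 3/5

In a mixed NE each player is indifferent between their pure strategies, so the opponent's mix sets the indifference.
Country 2 indifferent between b1 and b2: p·0 + (1−p)·(-3) = p·6 + (1−p)·(-5) ⟹ (-3) + 3p = (-5) + 11p ⟹ p = 1/4.
Country 1 indifferent between a1 and a2: q·(-2) + (1−q)·(-1) = q·(-8) + (1−q)·8 ⟹ (-1) + (-1)q = 8 + (-16)q ⟹ q = 3/5.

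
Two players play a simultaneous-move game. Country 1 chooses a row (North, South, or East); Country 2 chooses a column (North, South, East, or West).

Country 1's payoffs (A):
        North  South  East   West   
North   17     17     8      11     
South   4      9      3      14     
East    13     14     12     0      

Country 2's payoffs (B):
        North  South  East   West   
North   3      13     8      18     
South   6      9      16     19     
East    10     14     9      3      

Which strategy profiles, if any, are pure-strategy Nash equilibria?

Check mutual best responses: a cell is a NE iff neither player can gain by unilaterally deviating.
Country 1's best responses — vs North: North (payoff 17); vs South: North (payoff 17); vs East: East (payoff 12); vs West: South (payoff 14).
Country 2's best responses — vs North: West (payoff 18); vs South: West (payoff 19); vs East: South (payoff 14).
The only mutual best response is (South, West); neither player gains by switching there.

(South, West)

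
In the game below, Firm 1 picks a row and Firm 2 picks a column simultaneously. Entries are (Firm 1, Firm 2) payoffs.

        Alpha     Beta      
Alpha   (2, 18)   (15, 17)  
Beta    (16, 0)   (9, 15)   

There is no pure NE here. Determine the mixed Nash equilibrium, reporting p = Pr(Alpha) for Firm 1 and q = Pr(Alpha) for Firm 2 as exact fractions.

p = 15/16, q = 3/10

Each player's mixing probability is pinned down by making the *other* player indifferent.
Firm 2 indifferent between Alpha and Beta: p·18 + (1−p)·0 = p·17 + (1−p)·15 ⟹ 0 + 18p = 15 + 2p ⟹ p = 15/16.
Firm 1 indifferent between Alpha and Beta: q·2 + (1−q)·15 = q·16 + (1−q)·9 ⟹ 15 + (-13)q = 9 + 7q ⟹ q = 3/10.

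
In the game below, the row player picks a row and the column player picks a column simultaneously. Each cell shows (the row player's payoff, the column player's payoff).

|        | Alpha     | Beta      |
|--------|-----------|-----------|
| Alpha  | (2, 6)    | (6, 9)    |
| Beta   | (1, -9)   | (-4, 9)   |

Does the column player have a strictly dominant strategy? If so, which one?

Beta

A strategy is strictly dominant if it gives the column player a strictly higher payoff than every other strategy, against every choice by the opponent.
Beta strictly dominates: vs Alpha: 9 > 6; vs Beta: 9 > -9.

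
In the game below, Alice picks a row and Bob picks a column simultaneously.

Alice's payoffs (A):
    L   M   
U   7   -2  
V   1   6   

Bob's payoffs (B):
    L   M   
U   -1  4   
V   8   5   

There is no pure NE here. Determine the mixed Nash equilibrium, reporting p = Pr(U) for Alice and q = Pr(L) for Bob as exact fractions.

p = 3/8, q = 4/7

In a mixed NE each player is indifferent between their pure strategies, so the opponent's mix sets the indifference.
Bob indifferent between L and M: p·(-1) + (1−p)·8 = p·4 + (1−p)·5 ⟹ 8 + (-9)p = 5 + (-1)p ⟹ p = 3/8.
Alice indifferent between U and V: q·7 + (1−q)·(-2) = q·1 + (1−q)·6 ⟹ (-2) + 9q = 6 + (-5)q ⟹ q = 4/7.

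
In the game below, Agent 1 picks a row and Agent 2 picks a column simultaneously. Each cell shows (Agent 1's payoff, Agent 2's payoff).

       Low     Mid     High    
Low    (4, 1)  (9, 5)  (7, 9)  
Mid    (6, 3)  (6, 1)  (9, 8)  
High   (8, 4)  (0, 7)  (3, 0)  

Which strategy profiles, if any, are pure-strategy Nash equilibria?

(Mid, High)

Find each player's best response to every opponent strategy; NE are the intersections.
Agent 1's best responses — vs Low: High (payoff 8); vs Mid: Low (payoff 9); vs High: Mid (payoff 9).
Agent 2's best responses — vs Low: High (payoff 9); vs Mid: High (payoff 8); vs High: Mid (payoff 7).
The only mutual best response is (Mid, High); neither player gains by switching there.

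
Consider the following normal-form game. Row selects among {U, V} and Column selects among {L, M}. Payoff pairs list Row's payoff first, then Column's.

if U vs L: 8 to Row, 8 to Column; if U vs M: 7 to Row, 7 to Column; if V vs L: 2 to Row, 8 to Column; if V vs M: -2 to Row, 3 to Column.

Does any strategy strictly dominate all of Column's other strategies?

L

A strategy is strictly dominant if it gives Column a strictly higher payoff than every other strategy, against every choice by the opponent.
L strictly dominates: vs U: 8 > 7; vs V: 8 > 3.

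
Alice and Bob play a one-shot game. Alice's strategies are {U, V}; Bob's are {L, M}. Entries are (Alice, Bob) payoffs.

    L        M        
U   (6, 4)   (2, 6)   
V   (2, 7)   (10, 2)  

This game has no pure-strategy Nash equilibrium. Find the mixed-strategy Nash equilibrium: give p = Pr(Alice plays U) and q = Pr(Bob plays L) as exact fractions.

Each player's mixing probability is pinned down by making the *other* player indifferent.
Bob indifferent between L and M: p·4 + (1−p)·7 = p·6 + (1−p)·2 ⟹ 7 + (-3)p = 2 + 4p ⟹ p = 5/7.
Alice indifferent between U and V: q·6 + (1−q)·2 = q·2 + (1−q)·10 ⟹ 2 + 4q = 10 + (-8)q ⟹ q = 2/3.

p = 5/7, q = 2/3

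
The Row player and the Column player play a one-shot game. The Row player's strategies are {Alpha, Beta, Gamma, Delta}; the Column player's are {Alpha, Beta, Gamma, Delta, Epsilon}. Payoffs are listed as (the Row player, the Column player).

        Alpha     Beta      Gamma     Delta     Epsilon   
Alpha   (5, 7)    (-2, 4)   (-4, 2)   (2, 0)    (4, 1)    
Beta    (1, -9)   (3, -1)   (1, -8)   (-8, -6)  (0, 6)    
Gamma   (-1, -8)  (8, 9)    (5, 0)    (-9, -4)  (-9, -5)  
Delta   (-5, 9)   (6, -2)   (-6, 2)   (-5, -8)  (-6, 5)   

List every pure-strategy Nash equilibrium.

Find each player's best response to every opponent strategy; NE are the intersections.
The Row player's best responses — vs Alpha: Alpha (payoff 5); vs Beta: Gamma (payoff 8); vs Gamma: Gamma (payoff 5); vs Delta: Alpha (payoff 2); vs Epsilon: Alpha (payoff 4).
The Column player's best responses — vs Alpha: Alpha (payoff 7); vs Beta: Epsilon (payoff 6); vs Gamma: Beta (payoff 9); vs Delta: Alpha (payoff 9).
Mutual best responses occur at (Alpha, Alpha) and (Gamma, Beta); at each, neither player gains by switching.

(Alpha, Alpha) and (Gamma, Beta)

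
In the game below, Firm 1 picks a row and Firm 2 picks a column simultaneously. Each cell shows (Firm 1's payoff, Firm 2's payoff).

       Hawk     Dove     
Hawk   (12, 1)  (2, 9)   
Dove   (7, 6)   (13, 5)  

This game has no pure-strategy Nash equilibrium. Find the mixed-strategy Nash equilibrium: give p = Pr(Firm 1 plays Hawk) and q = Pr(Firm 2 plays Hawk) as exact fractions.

Each player's mixing probability is pinned down by making the *other* player indifferent.
Firm 2 indifferent between Hawk and Dove: p·1 + (1−p)·6 = p·9 + (1−p)·5 ⟹ 6 + (-5)p = 5 + 4p ⟹ p = 1/9.
Firm 1 indifferent between Hawk and Dove: q·12 + (1−q)·2 = q·7 + (1−q)·13 ⟹ 2 + 10q = 13 + (-6)q ⟹ q = 11/16.

p = 1/9, q = 11/16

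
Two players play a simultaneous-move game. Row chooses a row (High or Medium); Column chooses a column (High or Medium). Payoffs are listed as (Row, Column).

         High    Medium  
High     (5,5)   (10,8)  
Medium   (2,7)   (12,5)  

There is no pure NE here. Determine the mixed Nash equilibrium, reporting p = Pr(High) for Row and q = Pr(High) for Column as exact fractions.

In a mixed NE each player is indifferent between their pure strategies, so the opponent's mix sets the indifference.
Column indifferent between High and Medium: p·5 + (1−p)·7 = p·8 + (1−p)·5 ⟹ 7 + (-2)p = 5 + 3p ⟹ p = 2/5.
Row indifferent between High and Medium: q·5 + (1−q)·10 = q·2 + (1−q)·12 ⟹ 10 + (-5)q = 12 + (-10)q ⟹ q = 2/5.

p = 2/5, q = 2/5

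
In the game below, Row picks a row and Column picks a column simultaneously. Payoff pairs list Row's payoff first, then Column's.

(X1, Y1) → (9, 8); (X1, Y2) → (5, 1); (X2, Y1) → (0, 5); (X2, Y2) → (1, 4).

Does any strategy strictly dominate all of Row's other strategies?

X1

Check whether one of Row's strategies beats all alternatives regardless of what the opponent does.
X1 strictly dominates: vs Y1: 9 > 0; vs Y2: 5 > 1.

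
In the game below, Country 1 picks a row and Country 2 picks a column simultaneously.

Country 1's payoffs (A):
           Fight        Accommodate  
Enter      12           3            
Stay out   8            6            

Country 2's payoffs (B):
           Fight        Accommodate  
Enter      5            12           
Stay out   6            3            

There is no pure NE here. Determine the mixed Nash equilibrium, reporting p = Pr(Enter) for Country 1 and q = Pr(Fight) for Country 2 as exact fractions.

p = 3/10, q = 3/7

Each player's mixing probability is pinned down by making the *other* player indifferent.
Country 2 indifferent between Fight and Accommodate: p·5 + (1−p)·6 = p·12 + (1−p)·3 ⟹ 6 + (-1)p = 3 + 9p ⟹ p = 3/10.
Country 1 indifferent between Enter and Stay out: q·12 + (1−q)·3 = q·8 + (1−q)·6 ⟹ 3 + 9q = 6 + 2q ⟹ q = 3/7.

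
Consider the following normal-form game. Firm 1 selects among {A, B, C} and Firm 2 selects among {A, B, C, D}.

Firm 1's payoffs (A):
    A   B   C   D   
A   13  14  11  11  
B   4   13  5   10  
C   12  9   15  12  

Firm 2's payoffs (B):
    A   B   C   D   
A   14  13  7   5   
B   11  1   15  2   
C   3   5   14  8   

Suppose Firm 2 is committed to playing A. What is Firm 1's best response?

With Firm 2 fixed at A, Firm 1's payoffs are: A → 13, B → 4, C → 12.
The maximum is 13, achieved by A.

A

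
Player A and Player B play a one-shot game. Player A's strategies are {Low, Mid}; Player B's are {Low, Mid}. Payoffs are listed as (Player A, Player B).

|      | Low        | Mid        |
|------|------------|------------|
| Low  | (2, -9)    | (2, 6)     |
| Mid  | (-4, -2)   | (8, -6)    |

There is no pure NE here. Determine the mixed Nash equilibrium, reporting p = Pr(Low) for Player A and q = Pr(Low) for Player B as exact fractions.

p = 4/19, q = 1/2

Each player's mixing probability is pinned down by making the *other* player indifferent.
Player B indifferent between Low and Mid: p·(-9) + (1−p)·(-2) = p·6 + (1−p)·(-6) ⟹ (-2) + (-7)p = (-6) + 12p ⟹ p = 4/19.
Player A indifferent between Low and Mid: q·2 + (1−q)·2 = q·(-4) + (1−q)·8 ⟹ 2 + 0q = 8 + (-12)q ⟹ q = 1/2.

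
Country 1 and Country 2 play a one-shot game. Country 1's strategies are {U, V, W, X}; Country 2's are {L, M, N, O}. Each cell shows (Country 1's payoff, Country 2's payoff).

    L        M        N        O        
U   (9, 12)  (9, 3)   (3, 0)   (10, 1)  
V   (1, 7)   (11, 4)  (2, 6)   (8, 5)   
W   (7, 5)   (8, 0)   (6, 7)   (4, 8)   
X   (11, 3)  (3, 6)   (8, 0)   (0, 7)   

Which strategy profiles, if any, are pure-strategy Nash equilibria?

No pure-strategy Nash equilibrium

Check mutual best responses: a cell is a NE iff neither player can gain by unilaterally deviating.
Country 1's best responses — vs L: X (payoff 11); vs M: V (payoff 11); vs N: X (payoff 8); vs O: U (payoff 10).
Country 2's best responses — vs U: L (payoff 12); vs V: L (payoff 7); vs W: O (payoff 8); vs X: O (payoff 7).
No cell has both players best-responding. For instance, Country 1's best reply to N is X, but against X Country 2 prefers O over N.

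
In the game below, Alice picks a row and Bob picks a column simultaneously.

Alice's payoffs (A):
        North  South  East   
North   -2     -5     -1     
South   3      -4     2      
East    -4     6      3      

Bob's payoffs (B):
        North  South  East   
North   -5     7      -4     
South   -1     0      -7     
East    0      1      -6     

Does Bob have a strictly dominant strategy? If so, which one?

South

Check whether one of Bob's strategies beats all alternatives regardless of what the opponent does.
South strictly dominates: vs North: 7 > each of {-5, -4}; vs South: 0 > each of {-1, -7}; vs East: 1 > each of {0, -6}.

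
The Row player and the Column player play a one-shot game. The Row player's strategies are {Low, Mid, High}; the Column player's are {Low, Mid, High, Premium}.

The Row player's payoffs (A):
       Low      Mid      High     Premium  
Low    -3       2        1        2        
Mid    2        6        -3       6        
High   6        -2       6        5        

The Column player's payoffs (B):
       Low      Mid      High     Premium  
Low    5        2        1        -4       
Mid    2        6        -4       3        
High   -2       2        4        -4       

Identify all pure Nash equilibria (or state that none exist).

(Mid, Mid) and (High, High)

Check mutual best responses: a cell is a NE iff neither player can gain by unilaterally deviating.
The Row player's best responses — vs Low: High (payoff 6); vs Mid: Mid (payoff 6); vs High: High (payoff 6); vs Premium: Mid (payoff 6).
The Column player's best responses — vs Low: Low (payoff 5); vs Mid: Mid (payoff 6); vs High: High (payoff 4).
Mutual best responses occur at (Mid, Mid) and (High, High); at each, neither player gains by switching.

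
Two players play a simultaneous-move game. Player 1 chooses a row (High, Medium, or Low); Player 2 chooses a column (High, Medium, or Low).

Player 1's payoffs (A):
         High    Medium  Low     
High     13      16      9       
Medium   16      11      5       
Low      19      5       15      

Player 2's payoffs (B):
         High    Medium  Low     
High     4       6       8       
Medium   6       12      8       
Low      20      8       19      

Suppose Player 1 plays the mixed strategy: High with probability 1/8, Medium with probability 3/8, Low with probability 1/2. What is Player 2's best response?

Compute Player 2's expected payoff from each pure strategy against the given mix.
High: (1/8)·4 + (3/8)·6 + (1/2)·20 = 51/4
Medium: (1/8)·6 + (3/8)·12 + (1/2)·8 = 37/4
Low: (1/8)·8 + (3/8)·8 + (1/2)·19 = 27/2
Highest expected payoff is 27/2, from Low.

Low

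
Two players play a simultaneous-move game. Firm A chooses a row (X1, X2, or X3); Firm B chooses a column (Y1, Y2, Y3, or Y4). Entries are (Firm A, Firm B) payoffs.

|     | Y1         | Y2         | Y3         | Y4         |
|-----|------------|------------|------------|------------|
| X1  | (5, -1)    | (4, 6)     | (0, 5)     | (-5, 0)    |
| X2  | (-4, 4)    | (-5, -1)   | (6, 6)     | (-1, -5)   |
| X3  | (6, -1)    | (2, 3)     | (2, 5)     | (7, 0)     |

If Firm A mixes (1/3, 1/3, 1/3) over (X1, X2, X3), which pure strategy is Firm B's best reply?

Y3

Compute Firm B's expected payoff from each pure strategy against the given mix.
Y1: (1/3)·(-1) + (1/3)·4 + (1/3)·(-1) = 2/3
Y2: (1/3)·6 + (1/3)·(-1) + (1/3)·3 = 8/3
Y3: (1/3)·5 + (1/3)·6 + (1/3)·5 = 16/3
Y4: (1/3)·0 + (1/3)·(-5) + (1/3)·0 = -5/3
Highest expected payoff is 16/3, from Y3.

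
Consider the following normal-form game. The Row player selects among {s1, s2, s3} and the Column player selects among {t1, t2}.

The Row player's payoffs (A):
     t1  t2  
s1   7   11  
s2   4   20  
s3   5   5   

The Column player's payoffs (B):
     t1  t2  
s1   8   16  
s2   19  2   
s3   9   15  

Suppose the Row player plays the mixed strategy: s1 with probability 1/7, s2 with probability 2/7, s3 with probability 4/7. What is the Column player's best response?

The Column player's best reply maximizes expected payoff against the mix.
t1: (1/7)·8 + (2/7)·19 + (4/7)·9 = 82/7
t2: (1/7)·16 + (2/7)·2 + (4/7)·15 = 80/7
Highest expected payoff is 82/7, from t1.

t1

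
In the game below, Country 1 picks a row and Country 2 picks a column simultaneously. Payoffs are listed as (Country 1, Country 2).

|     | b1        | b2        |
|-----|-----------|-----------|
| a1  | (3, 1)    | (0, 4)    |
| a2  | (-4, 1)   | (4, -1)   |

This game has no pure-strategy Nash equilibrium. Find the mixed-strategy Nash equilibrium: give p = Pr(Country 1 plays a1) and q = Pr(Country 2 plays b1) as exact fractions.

p = 2/5, q = 4/11

Each player's mixing probability is pinned down by making the *other* player indifferent.
Country 2 indifferent between b1 and b2: p·1 + (1−p)·1 = p·4 + (1−p)·(-1) ⟹ 1 + 0p = (-1) + 5p ⟹ p = 2/5.
Country 1 indifferent between a1 and a2: q·3 + (1−q)·0 = q·(-4) + (1−q)·4 ⟹ 0 + 3q = 4 + (-8)q ⟹ q = 4/11.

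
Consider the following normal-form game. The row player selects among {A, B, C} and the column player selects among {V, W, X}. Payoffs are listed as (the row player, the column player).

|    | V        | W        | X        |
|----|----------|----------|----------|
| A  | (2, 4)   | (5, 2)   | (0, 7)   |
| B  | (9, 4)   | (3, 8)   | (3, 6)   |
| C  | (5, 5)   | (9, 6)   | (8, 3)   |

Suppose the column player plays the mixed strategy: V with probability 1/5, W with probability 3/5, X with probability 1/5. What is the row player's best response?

Compute the row player's expected payoff from each pure strategy against the given mix.
A: (1/5)·2 + (3/5)·5 + (1/5)·0 = 17/5
B: (1/5)·9 + (3/5)·3 + (1/5)·3 = 21/5
C: (1/5)·5 + (3/5)·9 + (1/5)·8 = 8
Highest expected payoff is 8, from C.

C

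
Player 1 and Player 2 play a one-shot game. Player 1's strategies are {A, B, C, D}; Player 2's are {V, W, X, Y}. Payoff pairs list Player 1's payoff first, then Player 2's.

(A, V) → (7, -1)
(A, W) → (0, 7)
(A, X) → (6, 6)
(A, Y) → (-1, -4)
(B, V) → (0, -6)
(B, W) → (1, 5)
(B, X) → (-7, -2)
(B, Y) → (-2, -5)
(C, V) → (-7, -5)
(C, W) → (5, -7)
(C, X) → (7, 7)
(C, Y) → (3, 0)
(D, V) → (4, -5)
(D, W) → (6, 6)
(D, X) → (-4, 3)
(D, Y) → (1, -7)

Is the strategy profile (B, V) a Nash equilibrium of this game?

Holding Player 2 at V: Player 1 gets 0 from B but could get 7 by switching to A. Player 1 has a profitable deviation.

No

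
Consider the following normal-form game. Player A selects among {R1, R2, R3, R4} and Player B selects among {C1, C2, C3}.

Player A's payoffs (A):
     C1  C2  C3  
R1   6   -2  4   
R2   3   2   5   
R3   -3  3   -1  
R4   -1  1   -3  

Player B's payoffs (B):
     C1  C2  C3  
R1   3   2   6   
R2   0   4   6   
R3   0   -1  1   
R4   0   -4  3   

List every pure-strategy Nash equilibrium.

(R2, C3)

A profile is a Nash equilibrium when each player is best-responding to the other.
Player A's best responses — vs C1: R1 (payoff 6); vs C2: R3 (payoff 3); vs C3: R2 (payoff 5).
Player B's best responses — vs R1: C3 (payoff 6); vs R2: C3 (payoff 6); vs R3: C3 (payoff 1); vs R4: C3 (payoff 3).
The only mutual best response is (R2, C3); neither player gains by switching there.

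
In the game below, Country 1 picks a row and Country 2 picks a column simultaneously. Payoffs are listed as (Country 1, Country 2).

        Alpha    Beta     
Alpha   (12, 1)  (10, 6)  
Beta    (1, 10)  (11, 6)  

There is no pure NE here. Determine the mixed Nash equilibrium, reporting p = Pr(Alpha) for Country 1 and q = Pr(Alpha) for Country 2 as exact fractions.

p = 4/9, q = 1/12

Each player's mixing probability is pinned down by making the *other* player indifferent.
Country 2 indifferent between Alpha and Beta: p·1 + (1−p)·10 = p·6 + (1−p)·6 ⟹ 10 + (-9)p = 6 + 0p ⟹ p = 4/9.
Country 1 indifferent between Alpha and Beta: q·12 + (1−q)·10 = q·1 + (1−q)·11 ⟹ 10 + 2q = 11 + (-10)q ⟹ q = 1/12.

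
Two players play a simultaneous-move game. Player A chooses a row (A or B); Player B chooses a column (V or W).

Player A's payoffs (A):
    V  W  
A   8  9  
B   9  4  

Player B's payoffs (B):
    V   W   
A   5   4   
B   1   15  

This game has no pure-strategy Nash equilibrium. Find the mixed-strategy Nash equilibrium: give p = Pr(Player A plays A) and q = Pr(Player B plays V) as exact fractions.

p = 14/15, q = 5/6

Each player's mixing probability is pinned down by making the *other* player indifferent.
Player B indifferent between V and W: p·5 + (1−p)·1 = p·4 + (1−p)·15 ⟹ 1 + 4p = 15 + (-11)p ⟹ p = 14/15.
Player A indifferent between A and B: q·8 + (1−q)·9 = q·9 + (1−q)·4 ⟹ 9 + (-1)q = 4 + 5q ⟹ q = 5/6.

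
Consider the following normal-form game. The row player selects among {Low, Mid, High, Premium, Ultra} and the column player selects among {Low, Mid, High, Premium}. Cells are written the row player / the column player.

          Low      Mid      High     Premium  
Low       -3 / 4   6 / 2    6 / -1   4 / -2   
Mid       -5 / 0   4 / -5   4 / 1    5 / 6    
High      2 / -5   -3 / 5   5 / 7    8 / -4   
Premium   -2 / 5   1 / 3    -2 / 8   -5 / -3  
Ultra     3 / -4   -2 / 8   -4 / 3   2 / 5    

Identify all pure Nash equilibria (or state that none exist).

Find each player's best response to every opponent strategy; NE are the intersections.
The row player's best responses — vs Low: Ultra (payoff 3); vs Mid: Low (payoff 6); vs High: Low (payoff 6); vs Premium: High (payoff 8).
The column player's best responses — vs Low: Low (payoff 4); vs Mid: Premium (payoff 6); vs High: High (payoff 7); vs Premium: High (payoff 8); vs Ultra: Mid (payoff 8).
No cell has both players best-responding. For instance, the row player's best reply to Low is Ultra, but against Ultra the column player prefers Mid over Low.

None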